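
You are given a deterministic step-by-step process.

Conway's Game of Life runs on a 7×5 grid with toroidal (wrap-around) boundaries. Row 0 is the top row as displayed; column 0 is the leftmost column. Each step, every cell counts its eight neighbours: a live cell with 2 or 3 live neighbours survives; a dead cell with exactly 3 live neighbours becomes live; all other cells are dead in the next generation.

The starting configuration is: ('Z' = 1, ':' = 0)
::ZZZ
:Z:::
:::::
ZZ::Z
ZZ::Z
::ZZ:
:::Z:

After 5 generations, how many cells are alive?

2

t=0: ::ZZZ
:Z:::
:::::
ZZ::Z
ZZ::Z
::ZZ:
:::Z:
t=1: ::ZZZ
::ZZ:
:Z:::
:Z::Z
:::::
ZZZZ:
:::::
t=2: ::Z:Z
:Z::Z
ZZ:Z:
Z::::
:::ZZ
:ZZ::
Z::::
t=3: :Z:ZZ
:Z::Z
:ZZ::
ZZZZ:
ZZZZZ
ZZZZZ
Z:ZZ:
t=4: :Z:::
:Z::Z
::::Z
:::::
:::::
:::::
:::::
t=5: Z::::
:::::
Z::::
:::::
:::::
:::::
:::::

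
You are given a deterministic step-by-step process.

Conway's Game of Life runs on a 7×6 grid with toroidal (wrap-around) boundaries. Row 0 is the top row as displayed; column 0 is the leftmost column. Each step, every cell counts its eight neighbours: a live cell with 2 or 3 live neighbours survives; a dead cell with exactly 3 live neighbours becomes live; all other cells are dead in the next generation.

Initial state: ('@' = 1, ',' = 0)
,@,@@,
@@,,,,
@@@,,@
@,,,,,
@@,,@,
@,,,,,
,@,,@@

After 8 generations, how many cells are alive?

11

k=0  ,@,@@,
@@,,,,
@@@,,@
@,,,,,
@@,,@,
@,,,,,
,@,,@@
k=1  ,@,@@,
,,,@@,
,,@,,@
,,@,,,
@@,,,,
,,,,@,
,@@@@@
k=2  @@,,,,
,,,,,@
,,@,@,
@,@,,,
,@,,,,
,,,,@,
@@,,,@
k=3  ,@,,,,
@@,,,@
,@,@,@
,,@@,,
,@,,,,
,@,,,@
,@,,,@
k=4  ,@@,,@
,@,,@@
,@,@,@
@@,@@,
@@,,,,
,@@,,,
,@@,,,
k=5  ,,,@@@
,@,@,@
,@,@,,
,,,@@,
,,,@,@
,,,,,,
,,,@,,
k=6  @,,@,@
,,,@,@
@,,@,,
,,,@,,
,,,@,,
,,,,@,
,,,@,,
k=7  @,@@,@
,,@@,@
,,@@,,
,,@@@,
,,,@@,
,,,@@,
,,,@,@
k=8  @@,,,@
@,,,,@
,@,,,,
,,,,,,
,,,,,@
,,@,,@
@,,,,@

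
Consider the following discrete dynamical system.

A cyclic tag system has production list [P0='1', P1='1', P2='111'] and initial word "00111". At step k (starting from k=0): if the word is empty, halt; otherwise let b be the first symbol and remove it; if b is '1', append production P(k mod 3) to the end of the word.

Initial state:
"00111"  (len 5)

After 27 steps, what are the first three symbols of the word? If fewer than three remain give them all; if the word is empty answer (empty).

111

k=0  "00111"  (len 5)
k=1  "0111"  (len 4)
k=2  "111"  (len 3)
k=3  "11111"  (len 5)
k=4  "11111"  (len 5)
k=5  "11111"  (len 5)
k=6  "1111111"  (len 7)
k=7  "1111111"  (len 7)
k=8  "1111111"  (len 7)
k=9  "111111111"  (len 9)
k=10  "111111111"  (len 9)
k=11  "111111111"  (len 9)
k=12  "11111111111"  (len 11)
k=13  "11111111111"  (len 11)
k=14  "11111111111"  (len 11)
k=15  "1111111111111"  (len 13)
k=16  "1111111111111"  (len 13)
k=17  "1111111111111"  (len 13)
k=18  "111111111111111"  (len 15)
k=19  "111111111111111"  (len 15)
k=20  "111111111111111"  (len 15)
k=21  "11111111111111111"  (len 17)
k=22  "11111111111111111"  (len 17)
k=23  "11111111111111111"  (len 17)
k=24  "1111111111111111111"  (len 19)
k=25  "1111111111111111111"  (len 19)
k=26  "1111111111111111111"  (len 19)
k=27  "111111111111111111111"  (len 21)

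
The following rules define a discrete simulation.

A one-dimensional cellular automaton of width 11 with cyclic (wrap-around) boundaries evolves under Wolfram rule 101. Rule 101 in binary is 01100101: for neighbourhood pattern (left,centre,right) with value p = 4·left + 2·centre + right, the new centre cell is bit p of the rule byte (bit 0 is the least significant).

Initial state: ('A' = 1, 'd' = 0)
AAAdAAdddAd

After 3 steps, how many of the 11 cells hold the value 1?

4

t=0: AAAdAAdddAd
t=1: ddAAdAdAdAA
t=2: dddAAAAAAdA
t=3: dAddddddAAA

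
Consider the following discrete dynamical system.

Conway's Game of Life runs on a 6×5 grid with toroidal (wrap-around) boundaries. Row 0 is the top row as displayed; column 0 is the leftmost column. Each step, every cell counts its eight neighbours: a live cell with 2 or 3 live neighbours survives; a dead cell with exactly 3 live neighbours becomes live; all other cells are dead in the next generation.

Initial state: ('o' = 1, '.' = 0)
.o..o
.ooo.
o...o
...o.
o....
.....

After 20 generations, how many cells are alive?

t=0: .o..o
.ooo.
o...o
...o.
o....
.....
t=1: oo.o.
.ooo.
oo..o
o....
.....
o....
t=2: o..o.
...o.
...oo
oo..o
.....
oo..o
t=3: oooo.
..oo.
..oo.
o..oo
.....
oo..o
t=4: .....
.....
.o...
..ooo
.o.o.
...oo
t=5: .....
.....
..oo.
oo.oo
o....
..ooo
t=6: ...o.
.....
oooo.
oo.o.
.....
...oo
t=7: ...oo
.o.oo
o..o.
o..o.
o.oo.
...oo
t=8: .....
.....
oo.o.
o..o.
ooo..
o....
t=9: .....
.....
ooo..
...o.
o.o..
o....
t=10: .....
.o...
.oo..
o..oo
.o..o
.o...
t=11: .....
.oo..
.oooo
...oo
.oooo
o....
t=12: .o...
oo...
.o..o
.....
.oo..
ooooo
t=13: ...o.
.oo..
.o...
ooo..
....o
...oo
t=14: ...oo
.oo..
.....
ooo..
.oo.o
...oo
t=15: o...o
..oo.
o....
o.oo.
....o
.....
t=16: ...oo
oo.o.
.....
oo.o.
...oo
o...o
t=17: .ooo.
o.oo.
.....
o.oo.
.ooo.
o....
t=18: o..o.
...oo
.....
...oo
o..o.
o...o
t=19: o..o.
...oo
.....
...oo
o..o.
oo.o.
t=20: oo.o.
...oo
.....
...oo
oo.o.
oo.o.

13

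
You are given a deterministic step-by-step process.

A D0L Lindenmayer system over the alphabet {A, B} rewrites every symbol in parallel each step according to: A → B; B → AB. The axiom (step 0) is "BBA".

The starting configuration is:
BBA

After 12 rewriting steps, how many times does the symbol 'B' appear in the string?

610

t=0: BBA
t=1: ABABB
t=2: BABBABAB
t=3: ABBABABBABBAB
t=4: BABABBABBABABBABABBAB
t=5: ABBABBABABBABABBABBABABBABBABABBAB
t=6: BABABBABABBABBABABBABBABABBABABBABBABABBABABBABBABABBAB
t=7: ABBABBABABBABBABABBABABBABBABABBABABBABBABABBABBABABBABABBABBABABBABBABABBABABBABBABABBAB
t=8: BABABBABABBABBABABBABABBABBABABBABBABABBABABBABBABABBABBAB…BABBABABBABABBABBABABBABABBABBABABBABBABABBABABBABBABABBAB  (len 144)
t=9: ABBABBABABBABBABABBABABBABBABABBABBABABBABABBABBABABBABABB…BABBABABBABABBABBABABBABABBABBABABBABBABABBABABBABBABABBAB  (len 233)
t=10: BABABBABABBABBABABBABABBABBABABBABBABABBABABBABBABABBABABB…BABBABABBABABBABBABABBABABBABBABABBABBABABBABABBABBABABBAB  (len 377)
t=11: ABBABBABABBABBABABBABABBABBABABBABBABABBABABBABBABABBABABB…BABBABABBABABBABBABABBABABBABBABABBABBABABBABABBABBABABBAB  (len 610)
t=12: BABABBABABBABBABABBABABBABBABABBABBABABBABABBABBABABBABABB…BABBABABBABABBABBABABBABABBABBABABBABBABABBABABBABBABABBAB  (len 987)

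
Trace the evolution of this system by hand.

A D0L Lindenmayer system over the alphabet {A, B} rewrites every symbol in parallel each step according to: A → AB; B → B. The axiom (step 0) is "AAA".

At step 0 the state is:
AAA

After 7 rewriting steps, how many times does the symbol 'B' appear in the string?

21

0) AAA
1) ABABAB
2) ABBABBABB
3) ABBBABBBABBB
4) ABBBBABBBBABBBB
5) ABBBBBABBBBBABBBBB
6) ABBBBBBABBBBBBABBBBBB
7) ABBBBBBBABBBBBBBABBBBBBB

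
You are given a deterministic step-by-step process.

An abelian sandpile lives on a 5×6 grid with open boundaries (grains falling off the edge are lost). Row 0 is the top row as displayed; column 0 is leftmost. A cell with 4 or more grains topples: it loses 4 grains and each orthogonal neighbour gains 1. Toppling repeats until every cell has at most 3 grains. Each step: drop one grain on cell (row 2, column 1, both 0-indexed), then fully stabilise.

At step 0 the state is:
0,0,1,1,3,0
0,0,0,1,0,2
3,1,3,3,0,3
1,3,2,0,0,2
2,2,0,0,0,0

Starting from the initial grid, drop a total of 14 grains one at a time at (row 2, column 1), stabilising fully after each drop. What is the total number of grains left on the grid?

t=0: 0,0,1,1,3,0
0,0,0,1,0,2
3,1,3,3,0,3
1,3,2,0,0,2
2,2,0,0,0,0
t=1: 0,0,1,1,3,0
0,0,0,1,0,2
3,2,3,3,0,3
1,3,2,0,0,2
2,2,0,0,0,0
t=2: 0,0,1,1,3,0
0,0,0,1,0,2
3,3,3,3,0,3
1,3,2,0,0,2
2,2,0,0,0,0
t=3: 0,0,1,1,3,0
1,1,1,2,0,2
0,3,2,0,1,3
3,1,0,2,0,2
2,3,1,0,0,0
t=4: 0,0,1,1,3,0
1,2,1,2,0,2
1,0,3,0,1,3
3,2,0,2,0,2
2,3,1,0,0,0
t=5: 0,0,1,1,3,0
1,2,1,2,0,2
1,1,3,0,1,3
3,2,0,2,0,2
2,3,1,0,0,0
t=6: 0,0,1,1,3,0
1,2,1,2,0,2
1,2,3,0,1,3
3,2,0,2,0,2
2,3,1,0,0,0
t=7: 0,0,1,1,3,0
1,2,1,2,0,2
1,3,3,0,1,3
3,2,0,2,0,2
2,3,1,0,0,0
t=8: 0,0,1,1,3,0
1,3,2,2,0,2
2,1,0,1,1,3
3,3,1,2,0,2
2,3,1,0,0,0
t=9: 0,0,1,1,3,0
1,3,2,2,0,2
2,2,0,1,1,3
3,3,1,2,0,2
2,3,1,0,0,0
t=10: 0,0,1,1,3,0
1,3,2,2,0,2
2,3,0,1,1,3
3,3,1,2,0,2
2,3,1,0,0,0
t=11: 0,1,1,1,3,0
3,0,3,2,0,2
0,3,1,1,1,3
2,2,2,2,0,2
0,1,2,0,0,0
t=12: 0,1,1,1,3,0
3,1,3,2,0,2
1,0,2,1,1,3
2,3,2,2,0,2
0,1,2,0,0,0
t=13: 0,1,1,1,3,0
3,1,3,2,0,2
1,1,2,1,1,3
2,3,2,2,0,2
0,1,2,0,0,0
t=14: 0,1,1,1,3,0
3,1,3,2,0,2
1,2,2,1,1,3
2,3,2,2,0,2
0,1,2,0,0,0

41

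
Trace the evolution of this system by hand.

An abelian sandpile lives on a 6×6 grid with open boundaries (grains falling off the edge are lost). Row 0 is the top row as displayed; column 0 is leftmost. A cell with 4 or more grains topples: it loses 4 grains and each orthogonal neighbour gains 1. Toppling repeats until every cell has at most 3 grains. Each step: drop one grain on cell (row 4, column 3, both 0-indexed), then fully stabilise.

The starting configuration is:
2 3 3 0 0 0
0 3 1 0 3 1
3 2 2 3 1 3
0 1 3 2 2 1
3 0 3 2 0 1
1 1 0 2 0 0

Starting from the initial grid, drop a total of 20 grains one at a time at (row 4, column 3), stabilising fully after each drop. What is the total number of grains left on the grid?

67

step 0: 2 3 3 0 0 0
0 3 1 0 3 1
3 2 2 3 1 3
0 1 3 2 2 1
3 0 3 2 0 1
1 1 0 2 0 0
step 1: 2 3 3 0 0 0
0 3 1 0 3 1
3 2 2 3 1 3
0 1 3 2 2 1
3 0 3 3 0 1
1 1 0 2 0 0
step 2: 2 3 3 0 0 0
0 3 2 1 3 1
3 3 0 1 2 3
0 2 2 1 3 1
3 1 1 2 1 1
1 1 1 3 0 0
step 3: 2 3 3 0 0 0
0 3 2 1 3 1
3 3 0 1 2 3
0 2 2 1 3 1
3 1 1 3 1 1
1 1 1 3 0 0
step 4: 2 3 3 0 0 0
0 3 2 1 3 1
3 3 0 1 2 3
0 2 2 2 3 1
3 1 2 1 2 1
1 1 2 0 1 0
step 5: 2 3 3 0 0 0
0 3 2 1 3 1
3 3 0 1 2 3
0 2 2 2 3 1
3 1 2 2 2 1
1 1 2 0 1 0
step 6: 2 3 3 0 0 0
0 3 2 1 3 1
3 3 0 1 2 3
0 2 2 2 3 1
3 1 2 3 2 1
1 1 2 0 1 0
step 7: 2 3 3 0 0 0
0 3 2 1 3 1
3 3 0 1 2 3
0 2 2 3 3 1
3 1 3 0 3 1
1 1 2 1 1 0
step 8: 2 3 3 0 0 0
0 3 2 1 3 1
3 3 0 1 2 3
0 2 2 3 3 1
3 1 3 1 3 1
1 1 2 1 1 0
step 9: 2 3 3 0 0 0
0 3 2 1 3 1
3 3 0 1 2 3
0 2 2 3 3 1
3 1 3 2 3 1
1 1 2 1 1 0
step 10: 2 3 3 0 0 0
0 3 2 1 3 1
3 3 0 1 2 3
0 2 2 3 3 1
3 1 3 3 3 1
1 1 2 1 1 0
step 11: 2 3 3 0 0 0
0 3 2 1 3 1
3 3 1 2 3 3
0 3 0 2 1 2
3 2 1 3 1 2
1 1 3 2 2 0
step 12: 2 3 3 0 0 0
0 3 2 1 3 1
3 3 1 2 3 3
0 3 0 3 1 2
3 2 2 0 2 2
1 1 3 3 2 0
step 13: 2 3 3 0 0 0
0 3 2 1 3 1
3 3 1 2 3 3
0 3 0 3 1 2
3 2 2 1 2 2
1 1 3 3 2 0
step 14: 2 3 3 0 0 0
0 3 2 1 3 1
3 3 1 2 3 3
0 3 0 3 1 2
3 2 2 2 2 2
1 1 3 3 2 0
step 15: 2 3 3 0 0 0
0 3 2 1 3 1
3 3 1 2 3 3
0 3 0 3 1 2
3 2 2 3 2 2
1 1 3 3 2 0
step 16: 2 3 3 0 0 0
0 3 2 1 3 1
3 3 1 3 3 3
0 3 2 0 2 2
3 3 0 3 3 2
1 2 1 1 3 0
step 17: 2 3 3 0 0 0
0 3 2 1 3 1
3 3 1 3 3 3
0 3 2 1 3 2
3 3 1 1 1 3
1 2 1 3 0 1
step 18: 2 3 3 0 0 0
0 3 2 1 3 1
3 3 1 3 3 3
0 3 2 1 3 2
3 3 1 2 1 3
1 2 1 3 0 1
step 19: 2 3 3 0 0 0
0 3 2 1 3 1
3 3 1 3 3 3
0 3 2 1 3 2
3 3 1 3 1 3
1 2 1 3 0 1
step 20: 2 3 3 0 0 0
0 3 2 1 3 1
3 3 1 3 3 3
0 3 2 2 3 2
3 3 2 1 2 3
1 2 2 0 1 1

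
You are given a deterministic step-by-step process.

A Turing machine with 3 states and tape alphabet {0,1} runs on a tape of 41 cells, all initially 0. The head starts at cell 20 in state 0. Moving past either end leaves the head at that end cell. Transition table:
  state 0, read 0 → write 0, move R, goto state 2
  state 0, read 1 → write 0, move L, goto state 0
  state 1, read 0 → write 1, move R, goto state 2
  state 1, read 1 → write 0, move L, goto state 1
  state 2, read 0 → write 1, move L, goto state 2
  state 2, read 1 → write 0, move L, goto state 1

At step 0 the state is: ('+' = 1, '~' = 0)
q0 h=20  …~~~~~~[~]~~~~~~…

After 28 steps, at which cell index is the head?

1

t=0: q0 h=20  …~~~~~~[~]~~~~~~…
t=1: q2 h=21  …~~~~~~[~]~~~~~~…
t=2: q2 h=20  …~~~~~~[~]+~~~~~…
t=3: q2 h=19  …~~~~~~[~]++~~~~…
t=4: q2 h=18  …~~~~~~[~]+++~~~…
t=5: q2 h=17  …~~~~~~[~]++++~~…
t=6: q2 h=16  …~~~~~~[~]+++++~…
t=7: q2 h=15  …~~~~~~[~]++++++…
t=8: q2 h=14  …~~~~~~[~]++++++…
t=9: q2 h=13  …~~~~~~[~]++++++…
t=10: q2 h=12  …~~~~~~[~]++++++…
t=11: q2 h=11  …~~~~~~[~]++++++…
t=12: q2 h=10  …~~~~~~[~]++++++…
t=13: q2 h= 9  …~~~~~~[~]++++++…
t=14: q2 h= 8  …~~~~~~[~]++++++…
t=15: q2 h= 7  …~~~~~~[~]++++++…
t=16: q2 h= 6  |~~~~~~[~]++++++…
t=17: q2 h= 5  |~~~~~[~]++++++…
t=18: q2 h= 4  |~~~~[~]++++++…
t=19: q2 h= 3  |~~~[~]++++++…
t=20: q2 h= 2  |~~[~]++++++…
t=21: q2 h= 1  |~[~]++++++…
t=22: q2 h= 0  |[~]++++++…
t=23: q2 h= 0  |[+]++++++…
t=24: q1 h= 0  |[~]++++++…
t=25: q2 h= 1  |+[+]++++++…
t=26: q1 h= 0  |[+]~+++++…
t=27: q1 h= 0  |[~]~+++++…
t=28: q2 h= 1  |+[~]++++++…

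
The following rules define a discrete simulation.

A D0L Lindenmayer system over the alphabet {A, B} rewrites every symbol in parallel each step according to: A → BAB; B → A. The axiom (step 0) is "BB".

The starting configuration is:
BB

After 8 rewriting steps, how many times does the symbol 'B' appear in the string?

172

0) BB
1) AA
2) BABBAB
3) ABABAABABA
4) BABABABABABBABABABABAB
5) ABABABABABABABABABABAABABABABABABABABABABA
6) BABABABABABABABABABABABABABABABABABABABABABBABABABABABABABABABABABABABABABABABABABABAB
7) ABABABABABABABABABABABABABABABABABABABABABABABABABABABABAB…BABABABABABABABABABABABABABABABABABABABABABABABABABABABABA  (len 170)
8) BABABABABABABABABABABABABABABABABABABABABABABABABABABABABA…ABABABABABABABABABABABABABABABABABABABABABABABABABABABABAB  (len 342)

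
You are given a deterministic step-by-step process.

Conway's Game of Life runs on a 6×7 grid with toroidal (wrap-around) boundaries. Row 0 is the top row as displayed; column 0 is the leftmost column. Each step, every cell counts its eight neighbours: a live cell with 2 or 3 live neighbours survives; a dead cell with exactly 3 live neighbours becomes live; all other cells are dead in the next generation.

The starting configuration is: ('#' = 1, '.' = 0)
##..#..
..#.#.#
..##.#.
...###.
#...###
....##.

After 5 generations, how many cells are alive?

gen 0: ##..#..
..#.#.#
..##.#.
...###.
#...###
....##.
gen 1: ##..#.#
#.#.#.#
..#...#
..#....
.......
.#.#...
gen 2: ....#.#
..#....
#.#..##
.......
..#....
.##....
gen 3: .###...
##.#...
.#....#
.#....#
.##....
.###...
gen 4: ....#..
...#...
.#....#
.#.....
...#...
#......
gen 5: .......
.......
#.#....
#.#....
.......
.......

4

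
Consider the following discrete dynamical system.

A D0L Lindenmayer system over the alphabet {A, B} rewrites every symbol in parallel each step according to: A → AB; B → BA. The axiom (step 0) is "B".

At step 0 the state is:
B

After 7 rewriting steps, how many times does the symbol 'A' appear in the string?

gen 0: B
gen 1: BA
gen 2: BAAB
gen 3: BAABABBA
gen 4: BAABABBAABBABAAB
gen 5: BAABABBAABBABAABABBABAABBAABABBA
gen 6: BAABABBAABBABAABABBABAABBAABABBAABBABAABBAABABBABAABABBAABBABAAB
gen 7: BAABABBAABBABAABABBABAABBAABABBAABBABAABBAABABBABAABABBAAB…ABBAABABBABAABABBAABBABAABBAABABBAABBABAABABBABAABBAABABBA  (len 128)

64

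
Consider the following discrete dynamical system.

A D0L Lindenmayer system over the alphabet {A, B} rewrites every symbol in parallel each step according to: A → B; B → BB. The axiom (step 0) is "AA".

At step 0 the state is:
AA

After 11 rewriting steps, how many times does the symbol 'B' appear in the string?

gen 0: AA
gen 1: BB
gen 2: BBBB
gen 3: BBBBBBBB
gen 4: BBBBBBBBBBBBBBBB
gen 5: BBBBBBBBBBBBBBBBBBBBBBBBBBBBBBBB
gen 6: BBBBBBBBBBBBBBBBBBBBBBBBBBBBBBBBBBBBBBBBBBBBBBBBBBBBBBBBBBBBBBBB
gen 7: BBBBBBBBBBBBBBBBBBBBBBBBBBBBBBBBBBBBBBBBBBBBBBBBBBBBBBBBBB…BBBBBBBBBBBBBBBBBBBBBBBBBBBBBBBBBBBBBBBBBBBBBBBBBBBBBBBBBB  (len 128)
gen 8: BBBBBBBBBBBBBBBBBBBBBBBBBBBBBBBBBBBBBBBBBBBBBBBBBBBBBBBBBB…BBBBBBBBBBBBBBBBBBBBBBBBBBBBBBBBBBBBBBBBBBBBBBBBBBBBBBBBBB  (len 256)
gen 9: BBBBBBBBBBBBBBBBBBBBBBBBBBBBBBBBBBBBBBBBBBBBBBBBBBBBBBBBBB…BBBBBBBBBBBBBBBBBBBBBBBBBBBBBBBBBBBBBBBBBBBBBBBBBBBBBBBBBB  (len 512)
gen 10: BBBBBBBBBBBBBBBBBBBBBBBBBBBBBBBBBBBBBBBBBBBBBBBBBBBBBBBBBB…BBBBBBBBBBBBBBBBBBBBBBBBBBBBBBBBBBBBBBBBBBBBBBBBBBBBBBBBBB  (len 1024)
gen 11: BBBBBBBBBBBBBBBBBBBBBBBBBBBBBBBBBBBBBBBBBBBBBBBBBBBBBBBBBB…BBBBBBBBBBBBBBBBBBBBBBBBBBBBBBBBBBBBBBBBBBBBBBBBBBBBBBBBBB  (len 2048)

2048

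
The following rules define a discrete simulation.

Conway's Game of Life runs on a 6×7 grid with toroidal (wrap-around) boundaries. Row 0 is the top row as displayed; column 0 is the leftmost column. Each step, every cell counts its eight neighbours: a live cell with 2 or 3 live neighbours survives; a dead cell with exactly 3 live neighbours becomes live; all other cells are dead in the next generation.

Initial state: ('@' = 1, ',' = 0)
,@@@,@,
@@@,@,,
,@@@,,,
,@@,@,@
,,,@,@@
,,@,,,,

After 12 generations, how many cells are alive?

[0] ,@@@,@,
@@@,@,,
,@@@,,,
,@@,@,@
,,,@,@@
,,@,,,,
[1] @,,,@,,
@,,,@,,
,,,,@@,
,@,,@,@
@@,@@@@
,@,,,@@
[2] @@,,@,,
,,,@@,@
@,,@@,@
,@@,,,,
,@,@,,,
,@@@,,,
[3] @@,,@@,
,@@,,,@
@@,,@,@
,@,,@,,
@,,@,,,
,,,@@,,
[4] @@,,@@@
,,@@@,,
,,,@,,@
,@@@@@@
,,@@,,,
@@@@,@@
[5] ,,,,,,,
,@@,,,,
@@,,,,@
@@,,,@@
,,,,,,,
,,,,,,,
[6] ,,,,,,,
,@@,,,,
,,,,,@,
,@,,,@,
@,,,,,@
,,,,,,,
[7] ,,,,,,,
,,,,,,,
,@@,,,,
@,,,,@,
@,,,,,@
,,,,,,,
[8] ,,,,,,,
,,,,,,,
,@,,,,,
@,,,,,,
@,,,,,@
,,,,,,,
[9] ,,,,,,,
,,,,,,,
,,,,,,,
@@,,,,@
@,,,,,@
,,,,,,,
[10] ,,,,,,,
,,,,,,,
@,,,,,,
,@,,,,@
,@,,,,@
,,,,,,,
[11] ,,,,,,,
,,,,,,,
@,,,,,,
,@,,,,@
,,,,,,,
,,,,,,,
[12] ,,,,,,,
,,,,,,,
@,,,,,,
@,,,,,,
,,,,,,,
,,,,,,,

2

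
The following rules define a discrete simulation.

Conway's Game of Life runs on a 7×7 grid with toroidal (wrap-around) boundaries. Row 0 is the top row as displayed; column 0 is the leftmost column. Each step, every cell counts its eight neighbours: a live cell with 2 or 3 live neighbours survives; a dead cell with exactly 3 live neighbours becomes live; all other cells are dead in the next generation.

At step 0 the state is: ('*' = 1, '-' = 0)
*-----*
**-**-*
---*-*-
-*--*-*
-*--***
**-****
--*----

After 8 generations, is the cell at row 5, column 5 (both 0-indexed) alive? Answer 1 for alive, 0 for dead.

t=0: *-----*
**-**-*
---*-*-
-*--*-*
-*--***
**-****
--*----
t=1: --**-**
-****--
-*-*---
--**--*
-*-----
-*-*---
--***--
t=2: -----*-
**---*-
**-----
**-*---
**-*---
-*-**--
-*---*-
t=3: **--**-
**-----
-------
------*
---*---
-*-**--
--*--*-
t=4: *-*-**-
**----*
*------
-------
--***--
---**--
*-*--**
t=5: --***--
-----*-
**----*
---*---
--*-*--
-*----*
*-*----
t=6: -****--
*******
*-----*
****---
--**---
****---
*-*----
t=7: -------
-------
-------
*--*--*
----*--
*------
*---*--
t=8: -------
-------
-------
-------
*-----*
-------
-------

0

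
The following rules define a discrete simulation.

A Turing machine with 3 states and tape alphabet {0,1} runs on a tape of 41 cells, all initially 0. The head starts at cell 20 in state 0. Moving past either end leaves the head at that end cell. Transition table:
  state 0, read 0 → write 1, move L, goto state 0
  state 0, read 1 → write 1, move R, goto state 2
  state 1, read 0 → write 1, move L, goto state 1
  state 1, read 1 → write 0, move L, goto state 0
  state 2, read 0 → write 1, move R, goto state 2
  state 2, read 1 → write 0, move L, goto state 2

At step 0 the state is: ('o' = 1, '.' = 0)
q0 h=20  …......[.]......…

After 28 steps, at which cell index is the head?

0

[0] q0 h=20  …......[.]......…
[1] q0 h=19  …......[.]o.....…
[2] q0 h=18  …......[.]oo....…
[3] q0 h=17  …......[.]ooo...…
[4] q0 h=16  …......[.]oooo..…
[5] q0 h=15  …......[.]ooooo.…
[6] q0 h=14  …......[.]oooooo…
[7] q0 h=13  …......[.]oooooo…
[8] q0 h=12  …......[.]oooooo…
[9] q0 h=11  …......[.]oooooo…
[10] q0 h=10  …......[.]oooooo…
[11] q0 h= 9  …......[.]oooooo…
[12] q0 h= 8  …......[.]oooooo…
[13] q0 h= 7  …......[.]oooooo…
[14] q0 h= 6  |......[.]oooooo…
[15] q0 h= 5  |.....[.]oooooo…
[16] q0 h= 4  |....[.]oooooo…
[17] q0 h= 3  |...[.]oooooo…
[18] q0 h= 2  |..[.]oooooo…
[19] q0 h= 1  |.[.]oooooo…
[20] q0 h= 0  |[.]oooooo…
[21] q0 h= 0  |[o]oooooo…
[22] q2 h= 1  |o[o]oooooo…
[23] q2 h= 0  |[o].ooooo…
[24] q2 h= 0  |[.].ooooo…
[25] q2 h= 1  |o[.]oooooo…
[26] q2 h= 2  |oo[o]oooooo…
[27] q2 h= 1  |o[o].ooooo…
[28] q2 h= 0  |[o]..oooo…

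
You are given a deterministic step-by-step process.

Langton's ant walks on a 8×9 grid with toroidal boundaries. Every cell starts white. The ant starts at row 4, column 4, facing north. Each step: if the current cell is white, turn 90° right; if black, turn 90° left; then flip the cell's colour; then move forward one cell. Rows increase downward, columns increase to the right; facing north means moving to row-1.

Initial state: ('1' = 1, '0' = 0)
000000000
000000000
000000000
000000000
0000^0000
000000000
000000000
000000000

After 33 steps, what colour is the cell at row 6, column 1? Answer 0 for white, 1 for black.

gen 0: 000000000
000000000
000000000
000000000
0000^0000
000000000
000000000
000000000
gen 1: 000000000
000000000
000000000
000000000
00001>000
000000000
000000000
000000000
gen 2: 000000000
000000000
000000000
000000000
000011000
00000v000
000000000
000000000
gen 3: 000000000
000000000
000000000
000000000
000011000
0000<1000
000000000
000000000
gen 4: 000000000
000000000
000000000
000000000
0000^1000
000011000
000000000
000000000
gen 5: 000000000
000000000
000000000
000000000
000<01000
000011000
000000000
000000000
gen 6: 000000000
000000000
000000000
000^00000
000101000
000011000
000000000
000000000
gen 7: 000000000
000000000
000000000
0001>0000
000101000
000011000
000000000
000000000
gen 8: 000000000
000000000
000000000
000110000
0001v1000
000011000
000000000
000000000
gen 9: 000000000
000000000
000000000
000110000
000<11000
000011000
000000000
000000000
gen 10: 000000000
000000000
000000000
000110000
000011000
000v11000
000000000
000000000
gen 11: 000000000
000000000
000000000
000110000
000011000
00<111000
000000000
000000000
gen 12: 000000000
000000000
000000000
000110000
00^011000
001111000
000000000
000000000
gen 13: 000000000
000000000
000000000
000110000
001>11000
001111000
000000000
000000000
gen 14: 000000000
000000000
000000000
000110000
001111000
001v11000
000000000
000000000
gen 15: 000000000
000000000
000000000
000110000
001111000
0010>1000
000000000
000000000
gen 16: 000000000
000000000
000000000
000110000
0011^1000
001001000
000000000
000000000
gen 17: 000000000
000000000
000000000
000110000
001<01000
001001000
000000000
000000000
gen 18: 000000000
000000000
000000000
000110000
001001000
001v01000
000000000
000000000
gen 19: 000000000
000000000
000000000
000110000
001001000
00<101000
000000000
000000000
gen 20: 000000000
000000000
000000000
000110000
001001000
000101000
00v000000
000000000
gen 21: 000000000
000000000
000000000
000110000
001001000
000101000
0<1000000
000000000
gen 22: 000000000
000000000
000000000
000110000
001001000
0^0101000
011000000
000000000
gen 23: 000000000
000000000
000000000
000110000
001001000
01>101000
011000000
000000000
gen 24: 000000000
000000000
000000000
000110000
001001000
011101000
01v000000
000000000
gen 25: 000000000
000000000
000000000
000110000
001001000
011101000
010>00000
000000000
gen 26: 000000000
000000000
000000000
000110000
001001000
011101000
010100000
000v00000
gen 27: 000000000
000000000
000000000
000110000
001001000
011101000
010100000
00<100000
gen 28: 000000000
000000000
000000000
000110000
001001000
011101000
01^100000
001100000
gen 29: 000000000
000000000
000000000
000110000
001001000
011101000
011>00000
001100000
gen 30: 000000000
000000000
000000000
000110000
001001000
011^01000
011000000
001100000
gen 31: 000000000
000000000
000000000
000110000
001001000
01<001000
011000000
001100000
gen 32: 000000000
000000000
000000000
000110000
001001000
010001000
01v000000
001100000
gen 33: 000000000
000000000
000000000
000110000
001001000
010001000
010>00000
001100000

1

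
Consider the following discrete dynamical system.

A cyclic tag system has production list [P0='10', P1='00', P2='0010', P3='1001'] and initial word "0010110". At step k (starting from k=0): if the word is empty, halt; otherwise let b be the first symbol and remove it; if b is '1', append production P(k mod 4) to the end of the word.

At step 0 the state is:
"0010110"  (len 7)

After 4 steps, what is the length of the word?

7

step 0: "0010110"  (len 7)
step 1: "010110"  (len 6)
step 2: "10110"  (len 5)
step 3: "01100010"  (len 8)
step 4: "1100010"  (len 7)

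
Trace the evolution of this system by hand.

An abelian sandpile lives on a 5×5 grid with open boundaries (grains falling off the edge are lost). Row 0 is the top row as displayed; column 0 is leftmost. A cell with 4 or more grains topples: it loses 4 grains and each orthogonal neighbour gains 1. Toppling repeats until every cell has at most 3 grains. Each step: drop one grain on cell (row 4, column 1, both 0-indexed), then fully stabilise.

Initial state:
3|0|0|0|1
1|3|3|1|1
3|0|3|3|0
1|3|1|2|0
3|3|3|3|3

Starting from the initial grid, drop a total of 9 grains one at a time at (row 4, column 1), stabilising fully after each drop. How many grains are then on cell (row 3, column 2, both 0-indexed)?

3

step 0: 3|0|0|0|1
1|3|3|1|1
3|0|3|3|0
1|3|1|2|0
3|3|3|3|3
step 1: 3|0|0|0|1
1|3|3|1|1
3|1|3|3|0
3|0|3|3|1
0|3|1|1|0
step 2: 3|0|0|0|1
1|3|3|1|1
3|1|3|3|0
3|1|3|3|1
1|0|2|1|0
step 3: 3|0|0|0|1
1|3|3|1|1
3|1|3|3|0
3|1|3|3|1
1|1|2|1|0
step 4: 3|0|0|0|1
1|3|3|1|1
3|1|3|3|0
3|1|3|3|1
1|2|2|1|0
step 5: 3|0|0|0|1
1|3|3|1|1
3|1|3|3|0
3|1|3|3|1
1|3|2|1|0
step 6: 3|0|0|0|1
1|3|3|1|1
3|1|3|3|0
3|2|3|3|1
2|0|3|1|0
step 7: 3|0|0|0|1
1|3|3|1|1
3|1|3|3|0
3|2|3|3|1
2|1|3|1|0
step 8: 3|0|0|0|1
1|3|3|1|1
3|1|3|3|0
3|2|3|3|1
2|2|3|1|0
step 9: 3|0|0|0|1
1|3|3|1|1
3|1|3|3|0
3|2|3|3|1
2|3|3|1|0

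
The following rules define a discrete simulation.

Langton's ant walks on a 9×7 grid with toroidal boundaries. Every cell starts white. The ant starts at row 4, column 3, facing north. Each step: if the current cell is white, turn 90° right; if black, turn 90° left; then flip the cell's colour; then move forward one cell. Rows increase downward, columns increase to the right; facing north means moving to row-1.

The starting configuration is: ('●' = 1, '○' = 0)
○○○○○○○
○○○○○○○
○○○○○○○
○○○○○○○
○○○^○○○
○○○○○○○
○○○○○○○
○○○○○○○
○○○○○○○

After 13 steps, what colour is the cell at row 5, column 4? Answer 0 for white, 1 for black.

[0] ○○○○○○○
○○○○○○○
○○○○○○○
○○○○○○○
○○○^○○○
○○○○○○○
○○○○○○○
○○○○○○○
○○○○○○○
[1] ○○○○○○○
○○○○○○○
○○○○○○○
○○○○○○○
○○○●>○○
○○○○○○○
○○○○○○○
○○○○○○○
○○○○○○○
[2] ○○○○○○○
○○○○○○○
○○○○○○○
○○○○○○○
○○○●●○○
○○○○v○○
○○○○○○○
○○○○○○○
○○○○○○○
[3] ○○○○○○○
○○○○○○○
○○○○○○○
○○○○○○○
○○○●●○○
○○○<●○○
○○○○○○○
○○○○○○○
○○○○○○○
[4] ○○○○○○○
○○○○○○○
○○○○○○○
○○○○○○○
○○○^●○○
○○○●●○○
○○○○○○○
○○○○○○○
○○○○○○○
[5] ○○○○○○○
○○○○○○○
○○○○○○○
○○○○○○○
○○<○●○○
○○○●●○○
○○○○○○○
○○○○○○○
○○○○○○○
[6] ○○○○○○○
○○○○○○○
○○○○○○○
○○^○○○○
○○●○●○○
○○○●●○○
○○○○○○○
○○○○○○○
○○○○○○○
[7] ○○○○○○○
○○○○○○○
○○○○○○○
○○●>○○○
○○●○●○○
○○○●●○○
○○○○○○○
○○○○○○○
○○○○○○○
[8] ○○○○○○○
○○○○○○○
○○○○○○○
○○●●○○○
○○●v●○○
○○○●●○○
○○○○○○○
○○○○○○○
○○○○○○○
[9] ○○○○○○○
○○○○○○○
○○○○○○○
○○●●○○○
○○<●●○○
○○○●●○○
○○○○○○○
○○○○○○○
○○○○○○○
[10] ○○○○○○○
○○○○○○○
○○○○○○○
○○●●○○○
○○○●●○○
○○v●●○○
○○○○○○○
○○○○○○○
○○○○○○○
[11] ○○○○○○○
○○○○○○○
○○○○○○○
○○●●○○○
○○○●●○○
○<●●●○○
○○○○○○○
○○○○○○○
○○○○○○○
[12] ○○○○○○○
○○○○○○○
○○○○○○○
○○●●○○○
○^○●●○○
○●●●●○○
○○○○○○○
○○○○○○○
○○○○○○○
[13] ○○○○○○○
○○○○○○○
○○○○○○○
○○●●○○○
○●>●●○○
○●●●●○○
○○○○○○○
○○○○○○○
○○○○○○○

1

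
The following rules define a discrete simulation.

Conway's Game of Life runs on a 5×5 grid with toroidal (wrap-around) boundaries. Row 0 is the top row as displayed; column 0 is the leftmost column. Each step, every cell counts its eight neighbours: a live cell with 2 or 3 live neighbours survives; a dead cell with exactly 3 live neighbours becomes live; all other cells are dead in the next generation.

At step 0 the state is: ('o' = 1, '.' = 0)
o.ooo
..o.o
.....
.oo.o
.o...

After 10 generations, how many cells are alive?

step 0: o.ooo
..o.o
.....
.oo.o
.o...
step 1: o.o.o
ooo.o
ooo..
ooo..
.....
step 2: ..o.o
.....
.....
o.o..
..ooo
step 3: ..o.o
.....
.....
.oo.o
o.o.o
step 4: oo..o
.....
.....
.oo.o
..o.o
step 5: oo.oo
o....
.....
ooo..
..o.o
step 6: .ooo.
oo...
o....
oooo.
.....
step 7: ooo..
o...o
.....
ooo.o
o...o
step 8: ...o.
o...o
...o.
.o.oo
.....
step 9: ....o
...oo
..oo.
..ooo
..ooo
step 10: o.o..
..o.o
.....
.o...
o.o..

7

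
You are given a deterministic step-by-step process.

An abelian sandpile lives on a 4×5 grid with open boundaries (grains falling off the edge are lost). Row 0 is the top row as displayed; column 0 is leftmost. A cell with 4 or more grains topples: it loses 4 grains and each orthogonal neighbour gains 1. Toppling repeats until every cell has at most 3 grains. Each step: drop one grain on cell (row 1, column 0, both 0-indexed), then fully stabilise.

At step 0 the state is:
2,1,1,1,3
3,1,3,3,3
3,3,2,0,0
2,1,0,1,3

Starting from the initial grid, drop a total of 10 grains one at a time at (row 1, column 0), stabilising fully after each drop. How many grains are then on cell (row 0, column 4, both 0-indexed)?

k=0  2,1,1,1,3
3,1,3,3,3
3,3,2,0,0
2,1,0,1,3
k=1  3,1,1,1,3
1,3,3,3,3
1,0,3,0,0
3,2,0,1,3
k=2  3,1,1,1,3
2,3,3,3,3
1,0,3,0,0
3,2,0,1,3
k=3  3,1,1,1,3
3,3,3,3,3
1,0,3,0,0
3,2,0,1,3
k=4  0,3,2,3,0
2,1,2,1,1
2,2,0,2,1
3,2,1,1,3
k=5  0,3,2,3,0
3,1,2,1,1
2,2,0,2,1
3,2,1,1,3
k=6  1,3,2,3,0
0,2,2,1,1
3,2,0,2,1
3,2,1,1,3
k=7  1,3,2,3,0
1,2,2,1,1
3,2,0,2,1
3,2,1,1,3
k=8  1,3,2,3,0
2,2,2,1,1
3,2,0,2,1
3,2,1,1,3
k=9  1,3,2,3,0
3,2,2,1,1
3,2,0,2,1
3,2,1,1,3
k=10  2,3,2,3,0
1,3,2,1,1
1,3,0,2,1
0,3,1,1,3

0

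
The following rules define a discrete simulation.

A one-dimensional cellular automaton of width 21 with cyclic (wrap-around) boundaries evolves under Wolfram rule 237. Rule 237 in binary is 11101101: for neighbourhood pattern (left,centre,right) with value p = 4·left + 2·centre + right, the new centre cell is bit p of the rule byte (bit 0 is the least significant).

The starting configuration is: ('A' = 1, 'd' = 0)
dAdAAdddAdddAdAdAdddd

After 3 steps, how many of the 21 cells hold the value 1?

gen 0: dAdAAdddAdddAdAdAdddd
gen 1: dAAAAdAdAdAdAAAAAdAAA
gen 2: AAAAAAAAAAAAAAAAAAAAA
gen 3: AAAAAAAAAAAAAAAAAAAAA

21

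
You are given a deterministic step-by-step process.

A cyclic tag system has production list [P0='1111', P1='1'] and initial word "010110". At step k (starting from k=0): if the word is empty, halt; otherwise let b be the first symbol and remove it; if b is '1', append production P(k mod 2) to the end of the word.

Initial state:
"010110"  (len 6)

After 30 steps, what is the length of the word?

42

k=0  "010110"  (len 6)
k=1  "10110"  (len 5)
k=2  "01101"  (len 5)
k=3  "1101"  (len 4)
k=4  "1011"  (len 4)
k=5  "0111111"  (len 7)
k=6  "111111"  (len 6)
k=7  "111111111"  (len 9)
k=8  "111111111"  (len 9)
k=9  "111111111111"  (len 12)
k=10  "111111111111"  (len 12)
k=11  "111111111111111"  (len 15)
k=12  "111111111111111"  (len 15)
k=13  "111111111111111111"  (len 18)
k=14  "111111111111111111"  (len 18)
k=15  "111111111111111111111"  (len 21)
k=16  "111111111111111111111"  (len 21)
k=17  "111111111111111111111111"  (len 24)
k=18  "111111111111111111111111"  (len 24)
k=19  "111111111111111111111111111"  (len 27)
k=20  "111111111111111111111111111"  (len 27)
k=21  "111111111111111111111111111111"  (len 30)
k=22  "111111111111111111111111111111"  (len 30)
k=23  "111111111111111111111111111111111"  (len 33)
k=24  "111111111111111111111111111111111"  (len 33)
k=25  "111111111111111111111111111111111111"  (len 36)
k=26  "111111111111111111111111111111111111"  (len 36)
k=27  "111111111111111111111111111111111111111"  (len 39)
k=28  "111111111111111111111111111111111111111"  (len 39)
k=29  "111111111111111111111111111111111111111111"  (len 42)
k=30  "111111111111111111111111111111111111111111"  (len 42)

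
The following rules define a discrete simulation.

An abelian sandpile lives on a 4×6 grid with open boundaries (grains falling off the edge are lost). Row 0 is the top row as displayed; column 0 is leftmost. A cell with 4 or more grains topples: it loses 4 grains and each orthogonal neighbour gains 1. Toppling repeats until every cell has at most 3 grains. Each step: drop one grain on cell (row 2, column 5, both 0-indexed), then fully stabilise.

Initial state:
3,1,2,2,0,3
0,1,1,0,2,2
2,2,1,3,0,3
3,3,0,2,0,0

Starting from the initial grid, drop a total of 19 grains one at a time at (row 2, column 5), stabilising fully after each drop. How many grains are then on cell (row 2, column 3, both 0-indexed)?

1

0) 3,1,2,2,0,3
0,1,1,0,2,2
2,2,1,3,0,3
3,3,0,2,0,0
1) 3,1,2,2,0,3
0,1,1,0,2,3
2,2,1,3,1,0
3,3,0,2,0,1
2) 3,1,2,2,0,3
0,1,1,0,2,3
2,2,1,3,1,1
3,3,0,2,0,1
3) 3,1,2,2,0,3
0,1,1,0,2,3
2,2,1,3,1,2
3,3,0,2,0,1
4) 3,1,2,2,0,3
0,1,1,0,2,3
2,2,1,3,1,3
3,3,0,2,0,1
5) 3,1,2,2,1,0
0,1,1,0,3,1
2,2,1,3,2,1
3,3,0,2,0,2
6) 3,1,2,2,1,0
0,1,1,0,3,1
2,2,1,3,2,2
3,3,0,2,0,2
7) 3,1,2,2,1,0
0,1,1,0,3,1
2,2,1,3,2,3
3,3,0,2,0,2
8) 3,1,2,2,1,0
0,1,1,0,3,2
2,2,1,3,3,0
3,3,0,2,0,3
9) 3,1,2,2,1,0
0,1,1,0,3,2
2,2,1,3,3,1
3,3,0,2,0,3
10) 3,1,2,2,1,0
0,1,1,0,3,2
2,2,1,3,3,2
3,3,0,2,0,3
11) 3,1,2,2,1,0
0,1,1,0,3,2
2,2,1,3,3,3
3,3,0,2,0,3
12) 3,1,2,2,2,1
0,1,1,2,1,0
2,2,2,0,2,3
3,3,0,3,2,0
13) 3,1,2,2,2,1
0,1,1,2,1,1
2,2,2,0,3,0
3,3,0,3,2,1
14) 3,1,2,2,2,1
0,1,1,2,1,1
2,2,2,0,3,1
3,3,0,3,2,1
15) 3,1,2,2,2,1
0,1,1,2,1,1
2,2,2,0,3,2
3,3,0,3,2,1
16) 3,1,2,2,2,1
0,1,1,2,1,1
2,2,2,0,3,3
3,3,0,3,2,1
17) 3,1,2,2,2,1
0,1,1,2,2,2
2,2,2,1,0,1
3,3,0,3,3,2
18) 3,1,2,2,2,1
0,1,1,2,2,2
2,2,2,1,0,2
3,3,0,3,3,2
19) 3,1,2,2,2,1
0,1,1,2,2,2
2,2,2,1,0,3
3,3,0,3,3,2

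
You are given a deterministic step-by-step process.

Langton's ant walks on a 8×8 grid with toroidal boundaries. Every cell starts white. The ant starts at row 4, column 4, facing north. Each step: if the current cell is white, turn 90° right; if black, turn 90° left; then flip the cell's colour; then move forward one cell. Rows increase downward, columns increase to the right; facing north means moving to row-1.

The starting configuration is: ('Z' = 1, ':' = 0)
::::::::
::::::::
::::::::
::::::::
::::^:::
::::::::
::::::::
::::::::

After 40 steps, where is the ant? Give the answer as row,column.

6,4

k=0  ::::::::
::::::::
::::::::
::::::::
::::^:::
::::::::
::::::::
::::::::
k=1  ::::::::
::::::::
::::::::
::::::::
::::Z>::
::::::::
::::::::
::::::::
k=2  ::::::::
::::::::
::::::::
::::::::
::::ZZ::
:::::v::
::::::::
::::::::
k=3  ::::::::
::::::::
::::::::
::::::::
::::ZZ::
::::<Z::
::::::::
::::::::
k=4  ::::::::
::::::::
::::::::
::::::::
::::^Z::
::::ZZ::
::::::::
::::::::
k=5  ::::::::
::::::::
::::::::
::::::::
:::<:Z::
::::ZZ::
::::::::
::::::::
k=6  ::::::::
::::::::
::::::::
:::^::::
:::Z:Z::
::::ZZ::
::::::::
::::::::
k=7  ::::::::
::::::::
::::::::
:::Z>:::
:::Z:Z::
::::ZZ::
::::::::
::::::::
k=8  ::::::::
::::::::
::::::::
:::ZZ:::
:::ZvZ::
::::ZZ::
::::::::
::::::::
k=9  ::::::::
::::::::
::::::::
:::ZZ:::
:::<ZZ::
::::ZZ::
::::::::
::::::::
k=10  ::::::::
::::::::
::::::::
:::ZZ:::
::::ZZ::
:::vZZ::
::::::::
::::::::
k=11  ::::::::
::::::::
::::::::
:::ZZ:::
::::ZZ::
::<ZZZ::
::::::::
::::::::
k=12  ::::::::
::::::::
::::::::
:::ZZ:::
::^:ZZ::
::ZZZZ::
::::::::
::::::::
k=13  ::::::::
::::::::
::::::::
:::ZZ:::
::Z>ZZ::
::ZZZZ::
::::::::
::::::::
k=14  ::::::::
::::::::
::::::::
:::ZZ:::
::ZZZZ::
::ZvZZ::
::::::::
::::::::
k=15  ::::::::
::::::::
::::::::
:::ZZ:::
::ZZZZ::
::Z:>Z::
::::::::
::::::::
k=16  ::::::::
::::::::
::::::::
:::ZZ:::
::ZZ^Z::
::Z::Z::
::::::::
::::::::
k=17  ::::::::
::::::::
::::::::
:::ZZ:::
::Z<:Z::
::Z::Z::
::::::::
::::::::
k=18  ::::::::
::::::::
::::::::
:::ZZ:::
::Z::Z::
::Zv:Z::
::::::::
::::::::
k=19  ::::::::
::::::::
::::::::
:::ZZ:::
::Z::Z::
::<Z:Z::
::::::::
::::::::
k=20  ::::::::
::::::::
::::::::
:::ZZ:::
::Z::Z::
:::Z:Z::
::v:::::
::::::::
k=21  ::::::::
::::::::
::::::::
:::ZZ:::
::Z::Z::
:::Z:Z::
:<Z:::::
::::::::
k=22  ::::::::
::::::::
::::::::
:::ZZ:::
::Z::Z::
:^:Z:Z::
:ZZ:::::
::::::::
k=23  ::::::::
::::::::
::::::::
:::ZZ:::
::Z::Z::
:Z>Z:Z::
:ZZ:::::
::::::::
k=24  ::::::::
::::::::
::::::::
:::ZZ:::
::Z::Z::
:ZZZ:Z::
:Zv:::::
::::::::
k=25  ::::::::
::::::::
::::::::
:::ZZ:::
::Z::Z::
:ZZZ:Z::
:Z:>::::
::::::::
k=26  ::::::::
::::::::
::::::::
:::ZZ:::
::Z::Z::
:ZZZ:Z::
:Z:Z::::
:::v::::
k=27  ::::::::
::::::::
::::::::
:::ZZ:::
::Z::Z::
:ZZZ:Z::
:Z:Z::::
::<Z::::
k=28  ::::::::
::::::::
::::::::
:::ZZ:::
::Z::Z::
:ZZZ:Z::
:Z^Z::::
::ZZ::::
k=29  ::::::::
::::::::
::::::::
:::ZZ:::
::Z::Z::
:ZZZ:Z::
:ZZ>::::
::ZZ::::
k=30  ::::::::
::::::::
::::::::
:::ZZ:::
::Z::Z::
:ZZ^:Z::
:ZZ:::::
::ZZ::::
k=31  ::::::::
::::::::
::::::::
:::ZZ:::
::Z::Z::
:Z<::Z::
:ZZ:::::
::ZZ::::
k=32  ::::::::
::::::::
::::::::
:::ZZ:::
::Z::Z::
:Z:::Z::
:Zv:::::
::ZZ::::
k=33  ::::::::
::::::::
::::::::
:::ZZ:::
::Z::Z::
:Z:::Z::
:Z:>::::
::ZZ::::
k=34  ::::::::
::::::::
::::::::
:::ZZ:::
::Z::Z::
:Z:::Z::
:Z:Z::::
::Zv::::
k=35  ::::::::
::::::::
::::::::
:::ZZ:::
::Z::Z::
:Z:::Z::
:Z:Z::::
::Z:>:::
k=36  ::::v:::
::::::::
::::::::
:::ZZ:::
::Z::Z::
:Z:::Z::
:Z:Z::::
::Z:Z:::
k=37  :::<Z:::
::::::::
::::::::
:::ZZ:::
::Z::Z::
:Z:::Z::
:Z:Z::::
::Z:Z:::
k=38  :::ZZ:::
::::::::
::::::::
:::ZZ:::
::Z::Z::
:Z:::Z::
:Z:Z::::
::Z^Z:::
k=39  :::ZZ:::
::::::::
::::::::
:::ZZ:::
::Z::Z::
:Z:::Z::
:Z:Z::::
::ZZ>:::
k=40  :::ZZ:::
::::::::
::::::::
:::ZZ:::
::Z::Z::
:Z:::Z::
:Z:Z^:::
::ZZ::::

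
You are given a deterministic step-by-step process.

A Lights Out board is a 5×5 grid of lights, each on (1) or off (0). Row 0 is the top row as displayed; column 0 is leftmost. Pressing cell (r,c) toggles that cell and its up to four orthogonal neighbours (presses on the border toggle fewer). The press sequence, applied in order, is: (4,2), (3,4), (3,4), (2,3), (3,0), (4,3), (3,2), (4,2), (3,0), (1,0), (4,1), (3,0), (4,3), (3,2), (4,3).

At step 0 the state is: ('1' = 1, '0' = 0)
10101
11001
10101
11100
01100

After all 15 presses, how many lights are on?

k=0  10101
11001
10101
11100
01100
k=1  10101
11001
10101
11000
00010
k=2  10101
11001
10100
11011
00011
k=3  10101
11001
10101
11000
00010
k=4  10101
11011
10010
11010
00010
k=5  10101
11011
00010
00010
10010
k=6  10101
11011
00010
00000
10101
k=7  10101
11011
00110
01110
10001
k=8  10101
11011
00110
01010
11111
k=9  10101
11011
10110
10010
01111
k=10  00101
00011
00110
10010
01111
k=11  00101
00011
00110
11010
10011
k=12  00101
00011
10110
00010
00011
k=13  00101
00011
10110
00000
00100
k=14  00101
00011
10010
01110
00000
k=15  00101
00011
10010
01100
00111

11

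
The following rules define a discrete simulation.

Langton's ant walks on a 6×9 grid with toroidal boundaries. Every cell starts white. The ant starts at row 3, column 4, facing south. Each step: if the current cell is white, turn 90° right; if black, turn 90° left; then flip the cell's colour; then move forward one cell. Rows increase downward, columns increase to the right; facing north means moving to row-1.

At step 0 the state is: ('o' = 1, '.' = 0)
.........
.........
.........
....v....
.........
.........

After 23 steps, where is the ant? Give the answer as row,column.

2,6

0) .........
.........
.........
....v....
.........
.........
1) .........
.........
.........
...<o....
.........
.........
2) .........
.........
...^.....
...oo....
.........
.........
3) .........
.........
...o>....
...oo....
.........
.........
4) .........
.........
...oo....
...ov....
.........
.........
5) .........
.........
...oo....
...o.>...
.........
.........
6) .........
.........
...oo....
...o.o...
.....v...
.........
7) .........
.........
...oo....
...o.o...
....<o...
.........
8) .........
.........
...oo....
...o^o...
....oo...
.........
9) .........
.........
...oo....
...oo>...
....oo...
.........
10) .........
.........
...oo^...
...oo....
....oo...
.........
11) .........
.........
...ooo>..
...oo....
....oo...
.........
12) .........
.........
...oooo..
...oo.v..
....oo...
.........
13) .........
.........
...oooo..
...oo<o..
....oo...
.........
14) .........
.........
...oo^o..
...oooo..
....oo...
.........
15) .........
.........
...o<.o..
...oooo..
....oo...
.........
16) .........
.........
...o..o..
...ovoo..
....oo...
.........
17) .........
.........
...o..o..
...o.>o..
....oo...
.........
18) .........
.........
...o.^o..
...o..o..
....oo...
.........
19) .........
.........
...o.o>..
...o..o..
....oo...
.........
20) .........
......^..
...o.o...
...o..o..
....oo...
.........
21) .........
......o>.
...o.o...
...o..o..
....oo...
.........
22) .........
......oo.
...o.o.v.
...o..o..
....oo...
.........
23) .........
......oo.
...o.o<o.
...o..o..
....oo...
.........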